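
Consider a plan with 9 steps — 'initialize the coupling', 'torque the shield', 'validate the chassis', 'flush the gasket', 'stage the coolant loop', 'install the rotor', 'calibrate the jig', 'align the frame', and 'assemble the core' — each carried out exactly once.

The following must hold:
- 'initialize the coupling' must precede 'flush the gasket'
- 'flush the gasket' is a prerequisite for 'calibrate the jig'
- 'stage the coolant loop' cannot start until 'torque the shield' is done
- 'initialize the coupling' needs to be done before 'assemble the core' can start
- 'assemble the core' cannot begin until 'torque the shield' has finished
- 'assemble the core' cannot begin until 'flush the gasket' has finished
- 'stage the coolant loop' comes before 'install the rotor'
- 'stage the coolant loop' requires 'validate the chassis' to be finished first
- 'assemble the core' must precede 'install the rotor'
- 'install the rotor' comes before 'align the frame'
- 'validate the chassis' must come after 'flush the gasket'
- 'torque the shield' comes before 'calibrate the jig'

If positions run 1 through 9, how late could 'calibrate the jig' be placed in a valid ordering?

9

'calibrate the jig' has no required successors, so nothing stops it from going last (position 9).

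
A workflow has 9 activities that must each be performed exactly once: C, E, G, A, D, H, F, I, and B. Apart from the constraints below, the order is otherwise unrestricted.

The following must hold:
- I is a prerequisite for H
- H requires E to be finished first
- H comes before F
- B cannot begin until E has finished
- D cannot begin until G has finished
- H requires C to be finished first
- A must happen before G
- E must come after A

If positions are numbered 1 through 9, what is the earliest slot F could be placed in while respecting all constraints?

6

Every activity that must precede F has to come before it. Tracing all chains that end at F, those activities are: C, E, A, H, I — 5 in total.
With 5 mandatory predecessors, the earliest F can sit is position 5+1 = 6, and placing just those 5 first achieves it.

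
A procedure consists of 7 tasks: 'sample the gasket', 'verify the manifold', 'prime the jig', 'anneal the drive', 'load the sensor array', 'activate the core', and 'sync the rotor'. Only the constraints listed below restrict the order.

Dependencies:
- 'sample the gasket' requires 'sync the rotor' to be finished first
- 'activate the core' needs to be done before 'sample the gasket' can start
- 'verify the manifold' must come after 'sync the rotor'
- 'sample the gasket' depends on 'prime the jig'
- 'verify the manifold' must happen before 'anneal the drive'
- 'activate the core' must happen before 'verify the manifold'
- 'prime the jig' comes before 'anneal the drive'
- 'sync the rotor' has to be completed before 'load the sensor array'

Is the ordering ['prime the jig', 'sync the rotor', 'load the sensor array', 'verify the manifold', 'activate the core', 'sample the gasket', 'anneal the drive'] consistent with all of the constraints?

The sequence places 'verify the manifold' ahead of 'activate the core'.
That contradicts the constraint that 'activate the core' must precede 'verify the manifold'.

No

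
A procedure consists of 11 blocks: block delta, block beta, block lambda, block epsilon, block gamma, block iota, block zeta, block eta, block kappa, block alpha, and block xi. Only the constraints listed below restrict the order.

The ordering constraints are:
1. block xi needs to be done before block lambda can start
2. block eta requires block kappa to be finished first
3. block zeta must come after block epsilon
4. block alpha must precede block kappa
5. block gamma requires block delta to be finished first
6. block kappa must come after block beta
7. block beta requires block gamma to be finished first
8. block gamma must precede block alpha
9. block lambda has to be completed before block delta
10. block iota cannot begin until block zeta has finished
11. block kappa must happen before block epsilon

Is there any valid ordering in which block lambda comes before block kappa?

The constraints force block lambda before block kappa, so yes — every valid ordering has block lambda earlier.

Yes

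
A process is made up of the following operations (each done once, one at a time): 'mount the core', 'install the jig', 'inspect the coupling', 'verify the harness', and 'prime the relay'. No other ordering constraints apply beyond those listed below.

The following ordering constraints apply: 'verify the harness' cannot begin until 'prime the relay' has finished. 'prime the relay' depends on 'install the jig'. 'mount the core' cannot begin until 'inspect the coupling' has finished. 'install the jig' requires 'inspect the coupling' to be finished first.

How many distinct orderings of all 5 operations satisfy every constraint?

'inspect the coupling' is the only operation with nothing required before it, so every ordering starts there.
Counting all ways to extend the partial order to a total order gives 4.

4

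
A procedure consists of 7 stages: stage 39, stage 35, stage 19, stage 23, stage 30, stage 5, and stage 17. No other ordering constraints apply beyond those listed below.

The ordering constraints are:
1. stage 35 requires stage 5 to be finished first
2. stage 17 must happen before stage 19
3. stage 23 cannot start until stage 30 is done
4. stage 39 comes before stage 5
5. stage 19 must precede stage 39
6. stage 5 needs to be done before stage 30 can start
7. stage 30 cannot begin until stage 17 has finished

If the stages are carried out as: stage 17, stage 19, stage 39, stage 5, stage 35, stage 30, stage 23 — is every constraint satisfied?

Yes

Every stated constraint is respected: stage 17 sits at position 1, ahead of stage 30 at position 6, and each of the other listed pairs likewise has the predecessor earlier in the sequence.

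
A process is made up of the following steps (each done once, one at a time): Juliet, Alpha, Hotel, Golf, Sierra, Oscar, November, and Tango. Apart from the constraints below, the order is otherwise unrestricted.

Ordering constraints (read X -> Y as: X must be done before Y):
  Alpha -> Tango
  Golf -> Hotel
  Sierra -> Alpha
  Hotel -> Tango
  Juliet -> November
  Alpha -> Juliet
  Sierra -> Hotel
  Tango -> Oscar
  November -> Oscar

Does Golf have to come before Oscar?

Yes

Chaining the stated constraints: Golf → Hotel → Tango → Oscar.
So Golf must precede Oscar in any valid ordering.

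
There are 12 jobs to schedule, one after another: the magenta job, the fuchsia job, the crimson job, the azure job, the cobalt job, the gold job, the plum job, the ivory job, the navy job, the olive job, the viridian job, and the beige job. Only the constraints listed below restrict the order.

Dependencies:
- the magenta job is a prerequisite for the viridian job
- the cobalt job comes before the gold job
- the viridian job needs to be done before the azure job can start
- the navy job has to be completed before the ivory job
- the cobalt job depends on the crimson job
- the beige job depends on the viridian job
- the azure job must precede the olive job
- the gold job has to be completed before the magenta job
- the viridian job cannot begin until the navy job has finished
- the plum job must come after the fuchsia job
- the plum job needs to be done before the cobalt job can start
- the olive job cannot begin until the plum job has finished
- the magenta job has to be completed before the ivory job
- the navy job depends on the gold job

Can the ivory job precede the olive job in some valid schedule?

Yes

Nothing in the constraints forces the olive job before the ivory job — there is no chain from the olive job to the ivory job.
That means at least one valid schedule has the ivory job before the olive job.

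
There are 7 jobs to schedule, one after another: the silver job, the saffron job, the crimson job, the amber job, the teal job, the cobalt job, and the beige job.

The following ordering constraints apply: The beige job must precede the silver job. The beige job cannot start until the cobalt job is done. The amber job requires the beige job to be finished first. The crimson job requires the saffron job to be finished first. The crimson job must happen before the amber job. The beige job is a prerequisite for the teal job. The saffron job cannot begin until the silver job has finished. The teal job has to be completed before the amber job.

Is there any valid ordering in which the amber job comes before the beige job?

There is a dependency chain the beige job → the amber job, so the amber job always comes after the beige job.
Hence the amber job can never be scheduled before the beige job.

No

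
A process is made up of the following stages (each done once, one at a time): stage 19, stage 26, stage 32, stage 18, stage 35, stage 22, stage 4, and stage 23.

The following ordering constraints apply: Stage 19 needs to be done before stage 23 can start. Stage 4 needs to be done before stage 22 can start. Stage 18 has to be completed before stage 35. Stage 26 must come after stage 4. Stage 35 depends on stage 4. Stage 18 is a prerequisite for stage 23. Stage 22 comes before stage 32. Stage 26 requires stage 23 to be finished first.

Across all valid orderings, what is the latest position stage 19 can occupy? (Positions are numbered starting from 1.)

The stages that are forced after stage 19, directly or by a chain of constraints, are stage 26, stage 23. That's 2 stages.
So at least 2 stages follow stage 19, putting stage 19 no later than position 6. That position is achievable by scheduling everything else first.

6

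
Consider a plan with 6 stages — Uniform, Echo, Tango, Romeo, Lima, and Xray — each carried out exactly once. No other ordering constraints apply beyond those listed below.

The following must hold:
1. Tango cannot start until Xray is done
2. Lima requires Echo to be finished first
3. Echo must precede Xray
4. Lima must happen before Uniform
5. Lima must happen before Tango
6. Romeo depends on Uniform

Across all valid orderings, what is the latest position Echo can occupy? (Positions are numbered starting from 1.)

1

Following every chain forward from Echo, the stages that must come later are Uniform, Tango, Romeo, Lima, Xray — 5 of them.
So at least 5 stages follow Echo, putting Echo no later than position 1. That position is achievable by scheduling everything else first.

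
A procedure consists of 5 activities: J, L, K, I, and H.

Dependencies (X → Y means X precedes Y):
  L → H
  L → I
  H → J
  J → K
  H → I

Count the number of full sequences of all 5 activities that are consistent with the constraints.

Only L has no prerequisites, so it must go first.
Systematically extending each partial ordering one activity at a time and counting, there are 3 complete orderings.

3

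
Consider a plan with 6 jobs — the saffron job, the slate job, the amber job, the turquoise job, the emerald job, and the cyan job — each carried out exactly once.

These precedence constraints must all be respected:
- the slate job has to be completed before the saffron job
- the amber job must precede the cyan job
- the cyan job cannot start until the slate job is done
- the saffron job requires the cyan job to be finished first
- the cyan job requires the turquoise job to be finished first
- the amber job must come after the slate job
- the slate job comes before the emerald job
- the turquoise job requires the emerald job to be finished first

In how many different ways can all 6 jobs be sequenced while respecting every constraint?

Only the slate job has no prerequisites, so it must go first.
Systematically extending each partial ordering one job at a time and counting, there are 3 complete orderings.

3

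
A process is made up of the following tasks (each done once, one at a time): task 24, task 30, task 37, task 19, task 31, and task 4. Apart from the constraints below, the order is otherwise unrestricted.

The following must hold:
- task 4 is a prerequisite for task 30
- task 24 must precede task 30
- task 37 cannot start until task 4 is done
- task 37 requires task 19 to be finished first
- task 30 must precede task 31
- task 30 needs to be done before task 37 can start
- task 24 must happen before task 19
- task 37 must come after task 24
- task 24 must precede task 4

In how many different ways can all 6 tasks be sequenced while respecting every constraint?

Task 24 is the only task with nothing required before it, so every ordering starts there.
Counting all ways to extend the partial order to a total order gives 7.

7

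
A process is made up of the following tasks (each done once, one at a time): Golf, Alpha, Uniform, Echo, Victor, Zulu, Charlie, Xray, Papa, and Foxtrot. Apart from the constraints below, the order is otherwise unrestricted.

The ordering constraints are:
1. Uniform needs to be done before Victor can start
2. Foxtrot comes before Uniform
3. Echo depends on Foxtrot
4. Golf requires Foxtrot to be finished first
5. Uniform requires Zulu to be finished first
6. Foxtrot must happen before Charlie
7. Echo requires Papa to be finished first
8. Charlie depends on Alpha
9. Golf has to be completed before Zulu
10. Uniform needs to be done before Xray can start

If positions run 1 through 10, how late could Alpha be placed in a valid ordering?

Following the constraints forward from Alpha, its only required successor is Charlie.
With 1 mandatory successor out of 10 tasks total, the latest slot for Alpha is 10−1 = 9, and it's reachable by doing all non-successors before Alpha.

9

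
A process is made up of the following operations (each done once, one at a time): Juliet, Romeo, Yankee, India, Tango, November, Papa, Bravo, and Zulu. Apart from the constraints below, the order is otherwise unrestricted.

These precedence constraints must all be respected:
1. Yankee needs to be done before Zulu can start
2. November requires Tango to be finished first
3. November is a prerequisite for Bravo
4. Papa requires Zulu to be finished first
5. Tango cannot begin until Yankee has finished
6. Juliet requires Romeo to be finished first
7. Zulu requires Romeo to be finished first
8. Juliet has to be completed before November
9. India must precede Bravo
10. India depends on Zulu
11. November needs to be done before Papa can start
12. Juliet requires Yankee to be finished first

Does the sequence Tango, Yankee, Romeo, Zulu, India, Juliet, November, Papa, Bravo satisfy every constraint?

No

Here Yankee comes after Tango.
But one of the constraints requires Yankee before Tango, so this ordering violates it.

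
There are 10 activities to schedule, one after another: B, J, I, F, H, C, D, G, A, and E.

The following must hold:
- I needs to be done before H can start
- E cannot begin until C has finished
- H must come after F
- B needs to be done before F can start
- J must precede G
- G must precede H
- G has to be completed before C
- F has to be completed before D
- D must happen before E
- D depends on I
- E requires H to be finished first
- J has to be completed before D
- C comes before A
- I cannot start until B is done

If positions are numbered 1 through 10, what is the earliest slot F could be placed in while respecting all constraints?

2

Working backwards through the constraints from F, its only required predecessor is B.
With 1 mandatory predecessor, the earliest F can sit is position 1+1 = 2, and placing just that one first achieves it.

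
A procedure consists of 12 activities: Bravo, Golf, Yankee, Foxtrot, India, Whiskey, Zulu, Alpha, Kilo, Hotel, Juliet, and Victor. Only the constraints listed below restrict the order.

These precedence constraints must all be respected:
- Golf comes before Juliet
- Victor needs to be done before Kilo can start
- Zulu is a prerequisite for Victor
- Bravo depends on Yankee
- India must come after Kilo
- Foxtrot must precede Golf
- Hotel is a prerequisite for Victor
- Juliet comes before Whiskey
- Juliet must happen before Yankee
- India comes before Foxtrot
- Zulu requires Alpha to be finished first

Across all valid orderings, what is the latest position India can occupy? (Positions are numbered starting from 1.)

6

Every activity that must follow India has to come after it. Tracing all chains starting from India, those activities are: Bravo, Golf, Yankee, Foxtrot, Whiskey, Juliet — 6 in total.
So at least 6 activities follow India, putting India no later than position 6. That position is achievable by scheduling everything else first.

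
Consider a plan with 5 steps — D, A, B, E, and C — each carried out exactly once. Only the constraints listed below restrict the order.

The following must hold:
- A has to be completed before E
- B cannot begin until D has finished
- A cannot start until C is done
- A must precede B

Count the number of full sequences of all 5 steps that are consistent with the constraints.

The steps with no prerequisites are D, C; any of them can be placed first.
Systematically extending each partial ordering one step at a time and counting, there are 7 complete orderings.

7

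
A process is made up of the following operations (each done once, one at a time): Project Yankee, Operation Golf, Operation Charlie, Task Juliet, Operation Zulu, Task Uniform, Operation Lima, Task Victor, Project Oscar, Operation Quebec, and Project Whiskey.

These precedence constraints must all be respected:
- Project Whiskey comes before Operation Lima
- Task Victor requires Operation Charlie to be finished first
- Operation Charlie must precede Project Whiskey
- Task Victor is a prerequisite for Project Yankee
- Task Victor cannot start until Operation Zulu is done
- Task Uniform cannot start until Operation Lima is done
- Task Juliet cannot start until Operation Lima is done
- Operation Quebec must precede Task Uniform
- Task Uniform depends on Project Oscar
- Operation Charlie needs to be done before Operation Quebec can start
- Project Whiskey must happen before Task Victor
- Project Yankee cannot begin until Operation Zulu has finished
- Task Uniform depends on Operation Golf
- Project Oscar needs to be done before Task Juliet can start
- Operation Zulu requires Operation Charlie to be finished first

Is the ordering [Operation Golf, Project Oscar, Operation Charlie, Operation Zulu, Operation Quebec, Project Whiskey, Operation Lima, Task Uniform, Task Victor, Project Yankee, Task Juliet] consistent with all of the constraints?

Checking each listed constraint against this order: for instance, Project Oscar is in position 2 and Task Juliet in position 11, so that constraint holds — and the remaining constraints check out the same way.

Yes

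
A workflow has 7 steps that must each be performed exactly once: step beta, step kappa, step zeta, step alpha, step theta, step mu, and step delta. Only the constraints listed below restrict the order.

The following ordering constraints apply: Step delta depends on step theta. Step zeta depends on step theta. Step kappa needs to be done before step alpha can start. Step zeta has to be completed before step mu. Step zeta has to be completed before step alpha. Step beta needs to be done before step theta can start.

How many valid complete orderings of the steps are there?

2 steps have no prerequisites (step beta, step kappa), so any of them could come first.
Counting all ways to extend the partial order to a total order gives 41.

41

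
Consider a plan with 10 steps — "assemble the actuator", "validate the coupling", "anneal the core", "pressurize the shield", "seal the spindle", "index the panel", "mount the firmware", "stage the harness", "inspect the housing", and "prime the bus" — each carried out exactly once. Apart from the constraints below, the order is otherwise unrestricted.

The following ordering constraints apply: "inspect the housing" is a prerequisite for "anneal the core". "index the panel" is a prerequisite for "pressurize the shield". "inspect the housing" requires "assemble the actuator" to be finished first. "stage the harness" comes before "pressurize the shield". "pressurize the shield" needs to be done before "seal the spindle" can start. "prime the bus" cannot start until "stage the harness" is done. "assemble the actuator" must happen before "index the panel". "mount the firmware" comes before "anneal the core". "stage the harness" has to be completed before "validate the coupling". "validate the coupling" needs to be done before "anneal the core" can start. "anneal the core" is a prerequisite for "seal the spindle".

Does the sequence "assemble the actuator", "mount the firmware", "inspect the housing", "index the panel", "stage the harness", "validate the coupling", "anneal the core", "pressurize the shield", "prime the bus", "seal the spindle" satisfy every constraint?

Yes

Going through the constraints one by one, each required predecessor appears earlier in the sequence than its dependent — e.g. "mount the firmware" (position 2) is before "anneal the core" (position 7), as required.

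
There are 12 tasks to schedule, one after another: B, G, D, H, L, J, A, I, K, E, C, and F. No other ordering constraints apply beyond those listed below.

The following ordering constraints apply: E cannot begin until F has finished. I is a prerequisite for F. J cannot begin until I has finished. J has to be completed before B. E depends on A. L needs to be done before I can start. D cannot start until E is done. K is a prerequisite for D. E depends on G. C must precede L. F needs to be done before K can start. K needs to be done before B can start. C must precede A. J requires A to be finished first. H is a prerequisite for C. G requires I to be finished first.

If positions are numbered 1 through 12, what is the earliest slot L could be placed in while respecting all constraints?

3

The tasks that are forced before L, directly or transitively, are H, C. That's 2 tasks.
So at minimum 2 tasks come before L, putting L no earlier than position 3. That position is achievable by scheduling exactly those predecessors first.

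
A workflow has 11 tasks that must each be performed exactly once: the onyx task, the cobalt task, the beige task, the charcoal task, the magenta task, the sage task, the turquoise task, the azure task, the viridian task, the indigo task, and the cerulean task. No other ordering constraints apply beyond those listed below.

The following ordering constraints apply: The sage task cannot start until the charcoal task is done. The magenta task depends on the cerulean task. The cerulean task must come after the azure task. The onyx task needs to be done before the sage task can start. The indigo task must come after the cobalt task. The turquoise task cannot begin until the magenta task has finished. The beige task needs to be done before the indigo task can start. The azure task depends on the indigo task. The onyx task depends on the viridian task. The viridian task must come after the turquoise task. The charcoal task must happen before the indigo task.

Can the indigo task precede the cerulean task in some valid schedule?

The indigo task is actually forced before the cerulean task by the constraints, so certainly some valid ordering has the indigo task first.

Yes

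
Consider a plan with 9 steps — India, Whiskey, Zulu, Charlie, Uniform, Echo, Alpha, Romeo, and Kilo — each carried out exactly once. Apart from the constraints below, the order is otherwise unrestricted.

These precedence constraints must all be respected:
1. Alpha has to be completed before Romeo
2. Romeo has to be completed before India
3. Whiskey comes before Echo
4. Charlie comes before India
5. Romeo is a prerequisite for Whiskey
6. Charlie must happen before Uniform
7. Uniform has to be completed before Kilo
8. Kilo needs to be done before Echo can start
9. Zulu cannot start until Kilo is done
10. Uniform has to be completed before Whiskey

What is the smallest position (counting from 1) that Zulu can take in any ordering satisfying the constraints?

Every step that must precede Zulu has to come before it. Tracing all chains that end at Zulu, those steps are: Charlie, Uniform, Kilo — 3 in total.
With 3 mandatory predecessors, the earliest Zulu can sit is position 3+1 = 4, and placing just those 3 first achieves it.

4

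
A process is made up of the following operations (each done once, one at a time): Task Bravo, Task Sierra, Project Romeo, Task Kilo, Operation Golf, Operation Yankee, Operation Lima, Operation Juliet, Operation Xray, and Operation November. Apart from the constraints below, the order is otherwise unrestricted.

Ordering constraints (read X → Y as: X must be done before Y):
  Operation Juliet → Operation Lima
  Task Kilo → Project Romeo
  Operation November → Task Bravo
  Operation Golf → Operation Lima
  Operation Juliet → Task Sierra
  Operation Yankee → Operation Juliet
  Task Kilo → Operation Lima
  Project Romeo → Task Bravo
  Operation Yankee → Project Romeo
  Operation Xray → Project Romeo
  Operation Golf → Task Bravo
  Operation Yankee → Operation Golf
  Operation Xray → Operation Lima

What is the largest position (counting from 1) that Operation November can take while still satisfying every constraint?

9

The only operation forced after Operation November (directly or by a chain) is Task Bravo.
So at least 1 operation follows Operation November, putting Operation November no later than position 9. That position is achievable by scheduling everything else first.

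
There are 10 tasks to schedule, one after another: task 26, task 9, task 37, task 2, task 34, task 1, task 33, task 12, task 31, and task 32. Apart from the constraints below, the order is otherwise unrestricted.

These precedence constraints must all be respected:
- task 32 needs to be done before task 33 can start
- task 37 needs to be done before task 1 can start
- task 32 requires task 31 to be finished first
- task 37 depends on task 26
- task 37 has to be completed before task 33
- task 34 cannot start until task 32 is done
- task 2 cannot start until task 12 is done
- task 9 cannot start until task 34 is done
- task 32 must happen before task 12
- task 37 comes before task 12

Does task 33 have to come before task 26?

No

There is a chain task 26 → task 37 → task 33, which puts task 26 before task 33.
So task 33 never precedes task 26.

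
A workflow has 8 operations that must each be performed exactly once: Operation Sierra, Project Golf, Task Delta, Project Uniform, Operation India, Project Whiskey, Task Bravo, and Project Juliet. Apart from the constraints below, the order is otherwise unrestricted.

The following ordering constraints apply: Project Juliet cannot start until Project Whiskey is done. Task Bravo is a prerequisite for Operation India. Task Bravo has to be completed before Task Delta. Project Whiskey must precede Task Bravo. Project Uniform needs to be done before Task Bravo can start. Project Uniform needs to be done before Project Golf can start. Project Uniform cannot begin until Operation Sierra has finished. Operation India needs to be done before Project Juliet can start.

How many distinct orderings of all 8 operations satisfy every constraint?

48

The operations with no prerequisites are Operation Sierra, Project Whiskey; any of them can be placed first.
Systematically extending each partial ordering one operation at a time and counting, there are 48 complete orderings.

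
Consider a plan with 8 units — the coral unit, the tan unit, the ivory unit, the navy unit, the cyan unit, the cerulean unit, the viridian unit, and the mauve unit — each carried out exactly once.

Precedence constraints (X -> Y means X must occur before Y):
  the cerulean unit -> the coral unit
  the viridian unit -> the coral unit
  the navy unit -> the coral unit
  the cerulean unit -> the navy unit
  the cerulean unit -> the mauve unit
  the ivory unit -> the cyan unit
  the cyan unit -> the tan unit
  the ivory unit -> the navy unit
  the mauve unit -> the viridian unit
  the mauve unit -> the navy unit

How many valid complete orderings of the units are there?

2 units have no prerequisites (the ivory unit, the cerulean unit), so any of them could come first.
Enumerating by repeatedly choosing an available unit (one whose prerequisites are all placed) gives 98 distinct complete orderings.

98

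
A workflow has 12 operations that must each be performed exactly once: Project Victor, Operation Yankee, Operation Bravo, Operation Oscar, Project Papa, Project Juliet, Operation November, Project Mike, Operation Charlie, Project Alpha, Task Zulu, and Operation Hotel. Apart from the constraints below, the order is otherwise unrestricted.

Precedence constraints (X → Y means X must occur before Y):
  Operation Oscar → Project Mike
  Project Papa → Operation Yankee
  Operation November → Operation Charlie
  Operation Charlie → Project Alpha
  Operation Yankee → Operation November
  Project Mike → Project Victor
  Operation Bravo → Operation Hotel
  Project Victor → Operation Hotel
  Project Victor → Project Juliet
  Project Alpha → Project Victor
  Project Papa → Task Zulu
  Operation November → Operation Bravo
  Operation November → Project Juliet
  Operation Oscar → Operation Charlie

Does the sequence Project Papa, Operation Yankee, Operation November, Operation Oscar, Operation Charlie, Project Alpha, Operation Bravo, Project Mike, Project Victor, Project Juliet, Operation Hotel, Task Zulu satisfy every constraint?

Yes

Checking each listed constraint against this order: for instance, Project Papa is in position 1 and Task Zulu in position 12, so that constraint holds — and the remaining constraints check out the same way.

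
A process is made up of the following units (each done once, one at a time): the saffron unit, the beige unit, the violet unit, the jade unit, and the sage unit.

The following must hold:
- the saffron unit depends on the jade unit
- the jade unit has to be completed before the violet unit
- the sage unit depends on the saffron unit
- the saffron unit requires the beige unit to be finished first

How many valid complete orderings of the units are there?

7

2 units have no prerequisites (the beige unit, the jade unit), so any of them could come first.
Counting all ways to extend the partial order to a total order gives 7.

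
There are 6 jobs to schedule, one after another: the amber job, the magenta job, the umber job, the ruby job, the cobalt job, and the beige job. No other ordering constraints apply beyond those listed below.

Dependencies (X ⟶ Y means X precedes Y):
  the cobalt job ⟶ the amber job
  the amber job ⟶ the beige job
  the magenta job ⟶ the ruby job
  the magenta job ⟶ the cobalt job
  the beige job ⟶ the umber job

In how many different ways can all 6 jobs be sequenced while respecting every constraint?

Only the magenta job has no prerequisites, so it must go first.
Counting all ways to extend the partial order to a total order gives 5.

5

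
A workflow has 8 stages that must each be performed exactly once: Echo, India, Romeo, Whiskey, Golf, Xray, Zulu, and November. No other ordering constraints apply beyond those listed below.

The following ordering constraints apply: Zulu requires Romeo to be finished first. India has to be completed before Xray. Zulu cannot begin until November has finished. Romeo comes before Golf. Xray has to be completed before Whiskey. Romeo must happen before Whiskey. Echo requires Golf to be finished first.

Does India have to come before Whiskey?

Chaining the stated constraints: India → Xray → Whiskey.
So India must precede Whiskey in any valid ordering.

Yes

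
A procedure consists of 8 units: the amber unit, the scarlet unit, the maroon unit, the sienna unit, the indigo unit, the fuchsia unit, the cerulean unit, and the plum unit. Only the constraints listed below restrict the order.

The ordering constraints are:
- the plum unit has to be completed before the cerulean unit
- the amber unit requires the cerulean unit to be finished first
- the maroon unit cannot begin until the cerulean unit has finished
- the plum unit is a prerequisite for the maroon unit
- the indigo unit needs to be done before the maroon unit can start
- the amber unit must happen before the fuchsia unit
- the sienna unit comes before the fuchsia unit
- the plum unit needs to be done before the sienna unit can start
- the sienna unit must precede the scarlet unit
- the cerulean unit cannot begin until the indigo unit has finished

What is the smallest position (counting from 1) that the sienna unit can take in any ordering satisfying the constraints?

2

The only unit forced before the sienna unit (directly or transitively) is the plum unit.
So at minimum 1 unit comes before the sienna unit, putting the sienna unit no earlier than position 2. That position is achievable by scheduling exactly that predecessor first.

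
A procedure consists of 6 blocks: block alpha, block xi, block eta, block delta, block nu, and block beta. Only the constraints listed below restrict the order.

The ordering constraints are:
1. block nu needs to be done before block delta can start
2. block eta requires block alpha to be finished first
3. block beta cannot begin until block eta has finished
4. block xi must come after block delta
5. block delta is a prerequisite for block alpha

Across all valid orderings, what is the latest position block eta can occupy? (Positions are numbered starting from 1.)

The only block forced after block eta (directly or by a chain) is block beta.
So at least 1 block follows block eta, putting block eta no later than position 5. That position is achievable by scheduling everything else first.

5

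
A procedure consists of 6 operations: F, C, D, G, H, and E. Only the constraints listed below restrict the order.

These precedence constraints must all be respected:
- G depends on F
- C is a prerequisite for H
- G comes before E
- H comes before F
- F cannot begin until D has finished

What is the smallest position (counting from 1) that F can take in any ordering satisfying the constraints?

Every operation that must precede F has to come before it. Tracing all chains that end at F, those operations are: C, D, H — 3 in total.
So at minimum 3 operations come before F, putting F no earlier than position 4. That position is achievable by scheduling exactly those predecessors first.

4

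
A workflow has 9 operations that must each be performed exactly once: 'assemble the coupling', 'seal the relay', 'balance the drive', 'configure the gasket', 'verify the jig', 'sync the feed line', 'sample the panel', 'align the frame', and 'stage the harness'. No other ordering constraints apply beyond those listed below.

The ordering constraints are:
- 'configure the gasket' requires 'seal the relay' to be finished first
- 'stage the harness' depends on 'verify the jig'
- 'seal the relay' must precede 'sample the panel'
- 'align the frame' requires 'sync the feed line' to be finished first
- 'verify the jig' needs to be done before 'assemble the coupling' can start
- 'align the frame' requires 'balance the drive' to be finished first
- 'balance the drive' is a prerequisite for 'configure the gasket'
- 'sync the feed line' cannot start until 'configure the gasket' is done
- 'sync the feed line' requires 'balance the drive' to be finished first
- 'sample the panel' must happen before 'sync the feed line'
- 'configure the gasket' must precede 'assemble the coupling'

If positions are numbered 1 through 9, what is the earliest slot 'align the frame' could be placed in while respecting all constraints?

6

Every operation that must precede 'align the frame' has to come before it. Tracing all chains that end at 'align the frame', those operations are: 'seal the relay', 'balance the drive', 'configure the gasket', 'sync the feed line', 'sample the panel' — 5 in total.
With 5 mandatory predecessors, the earliest 'align the frame' can sit is position 5+1 = 6, and placing just those 5 first achieves it.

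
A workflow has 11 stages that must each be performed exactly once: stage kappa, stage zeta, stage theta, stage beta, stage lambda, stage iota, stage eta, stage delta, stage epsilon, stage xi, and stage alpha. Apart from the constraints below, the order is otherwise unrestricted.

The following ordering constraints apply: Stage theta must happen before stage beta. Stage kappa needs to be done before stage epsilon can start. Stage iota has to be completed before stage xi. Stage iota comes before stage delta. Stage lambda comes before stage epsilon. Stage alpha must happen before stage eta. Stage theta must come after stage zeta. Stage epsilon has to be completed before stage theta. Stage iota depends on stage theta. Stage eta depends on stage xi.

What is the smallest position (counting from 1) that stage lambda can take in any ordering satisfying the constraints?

No constraint forces any other stage before stage lambda, so it can be placed first.

1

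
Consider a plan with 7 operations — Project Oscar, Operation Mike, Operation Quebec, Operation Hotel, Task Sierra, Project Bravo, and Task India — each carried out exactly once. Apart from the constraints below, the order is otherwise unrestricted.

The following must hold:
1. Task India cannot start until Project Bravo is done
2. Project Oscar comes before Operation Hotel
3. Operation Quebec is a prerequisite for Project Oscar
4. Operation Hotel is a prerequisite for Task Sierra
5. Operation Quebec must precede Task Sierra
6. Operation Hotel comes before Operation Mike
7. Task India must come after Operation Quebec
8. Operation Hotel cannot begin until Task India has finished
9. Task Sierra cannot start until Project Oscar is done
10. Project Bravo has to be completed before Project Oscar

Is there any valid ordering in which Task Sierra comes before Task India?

No

There is a dependency chain Task India → Operation Hotel → Task Sierra, so Task Sierra always comes after Task India.
Hence Task Sierra can never be scheduled before Task India.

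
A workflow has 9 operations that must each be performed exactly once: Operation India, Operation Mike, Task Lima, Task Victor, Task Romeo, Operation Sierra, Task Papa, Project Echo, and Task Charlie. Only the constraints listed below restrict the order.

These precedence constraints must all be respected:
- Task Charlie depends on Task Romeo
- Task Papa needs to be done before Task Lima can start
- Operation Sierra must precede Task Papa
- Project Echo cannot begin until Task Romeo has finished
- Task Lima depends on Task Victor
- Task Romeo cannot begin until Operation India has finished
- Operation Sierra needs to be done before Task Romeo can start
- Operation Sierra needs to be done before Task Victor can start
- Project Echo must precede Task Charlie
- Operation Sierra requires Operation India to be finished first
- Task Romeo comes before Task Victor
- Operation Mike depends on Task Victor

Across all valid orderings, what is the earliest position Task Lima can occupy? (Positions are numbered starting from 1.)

6

Every operation that must precede Task Lima has to come before it. Tracing all chains that end at Task Lima, those operations are: Operation India, Task Victor, Task Romeo, Operation Sierra, Task Papa — 5 in total.
So at minimum 5 operations come before Task Lima, putting Task Lima no earlier than position 6. That position is achievable by scheduling exactly those predecessors first.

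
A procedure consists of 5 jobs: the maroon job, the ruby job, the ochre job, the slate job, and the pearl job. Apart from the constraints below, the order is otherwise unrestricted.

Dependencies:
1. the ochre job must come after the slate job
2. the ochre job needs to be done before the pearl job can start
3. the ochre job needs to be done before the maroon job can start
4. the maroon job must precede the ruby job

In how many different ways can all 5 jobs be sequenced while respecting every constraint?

3

Only the slate job has no prerequisites, so it must go first.
Systematically extending each partial ordering one job at a time and counting, there are 3 complete orderings.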